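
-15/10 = -3/2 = -1.50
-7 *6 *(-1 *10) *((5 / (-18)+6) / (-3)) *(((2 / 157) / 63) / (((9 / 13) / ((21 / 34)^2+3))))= -8723585 / 11025639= -0.79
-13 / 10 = -1.30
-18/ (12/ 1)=-3/ 2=-1.50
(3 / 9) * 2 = 2 / 3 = 0.67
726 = 726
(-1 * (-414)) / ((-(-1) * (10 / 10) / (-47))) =-19458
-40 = -40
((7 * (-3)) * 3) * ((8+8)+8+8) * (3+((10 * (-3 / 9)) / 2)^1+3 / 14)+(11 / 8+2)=-24933 / 8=-3116.62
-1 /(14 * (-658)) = 1 /9212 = 0.00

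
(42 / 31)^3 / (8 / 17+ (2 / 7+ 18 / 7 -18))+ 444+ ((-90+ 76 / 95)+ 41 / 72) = 369515114851 / 1040301720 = 355.20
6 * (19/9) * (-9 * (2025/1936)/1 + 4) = -199139/2904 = -68.57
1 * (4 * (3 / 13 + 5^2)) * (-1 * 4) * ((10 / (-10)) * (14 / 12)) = 18368 / 39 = 470.97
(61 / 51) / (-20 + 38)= 61 / 918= 0.07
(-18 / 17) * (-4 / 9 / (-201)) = -8 / 3417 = -0.00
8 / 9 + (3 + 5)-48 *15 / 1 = -711.11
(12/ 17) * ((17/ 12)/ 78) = 0.01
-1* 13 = -13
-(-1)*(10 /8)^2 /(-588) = -25 /9408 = -0.00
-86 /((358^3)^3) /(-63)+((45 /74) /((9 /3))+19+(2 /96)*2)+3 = 2504261147115140154245219095 /112579552404102893584253184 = 22.24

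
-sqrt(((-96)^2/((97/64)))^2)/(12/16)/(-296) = 98304/3589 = 27.39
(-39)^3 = -59319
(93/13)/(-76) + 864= 853539/988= 863.91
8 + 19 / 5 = 59 / 5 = 11.80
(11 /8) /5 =11 /40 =0.28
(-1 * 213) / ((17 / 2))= -426 / 17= -25.06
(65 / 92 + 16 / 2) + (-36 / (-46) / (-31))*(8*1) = 24255 / 2852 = 8.50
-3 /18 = -1 /6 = -0.17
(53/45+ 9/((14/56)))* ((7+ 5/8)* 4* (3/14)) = 14579/60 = 242.98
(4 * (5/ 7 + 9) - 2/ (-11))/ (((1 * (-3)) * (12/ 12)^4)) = -1002/ 77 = -13.01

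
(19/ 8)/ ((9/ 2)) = 19/ 36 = 0.53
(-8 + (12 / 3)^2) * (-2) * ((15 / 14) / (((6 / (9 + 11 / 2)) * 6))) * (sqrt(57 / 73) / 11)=-145 * sqrt(4161) / 16863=-0.55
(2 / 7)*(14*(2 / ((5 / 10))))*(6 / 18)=16 / 3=5.33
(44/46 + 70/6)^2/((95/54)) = 4551846/50255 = 90.57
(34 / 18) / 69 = 17 / 621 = 0.03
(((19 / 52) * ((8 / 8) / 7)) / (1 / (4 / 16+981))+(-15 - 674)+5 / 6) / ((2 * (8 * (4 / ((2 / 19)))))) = -2782187 / 2655744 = -1.05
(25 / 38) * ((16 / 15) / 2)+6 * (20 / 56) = 995 / 399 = 2.49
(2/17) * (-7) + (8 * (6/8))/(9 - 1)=-5/68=-0.07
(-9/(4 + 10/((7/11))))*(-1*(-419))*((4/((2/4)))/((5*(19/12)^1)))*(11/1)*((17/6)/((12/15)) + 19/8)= -27488076/2185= -12580.36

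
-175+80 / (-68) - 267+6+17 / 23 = -170647 / 391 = -436.44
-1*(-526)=526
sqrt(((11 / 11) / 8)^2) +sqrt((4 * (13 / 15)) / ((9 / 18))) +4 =2 * sqrt(390) / 15 +33 / 8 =6.76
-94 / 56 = -47 / 28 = -1.68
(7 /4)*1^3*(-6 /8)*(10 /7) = -15 /8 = -1.88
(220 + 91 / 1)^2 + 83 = 96804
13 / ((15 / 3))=13 / 5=2.60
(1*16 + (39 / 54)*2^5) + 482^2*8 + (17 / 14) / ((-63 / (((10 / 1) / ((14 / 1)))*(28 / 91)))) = 74588724950 / 40131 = 1858631.11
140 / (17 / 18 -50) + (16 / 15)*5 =6568 / 2649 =2.48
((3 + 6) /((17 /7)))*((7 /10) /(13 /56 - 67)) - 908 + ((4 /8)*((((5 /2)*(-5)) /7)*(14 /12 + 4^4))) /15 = -147900480197 /160178760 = -923.35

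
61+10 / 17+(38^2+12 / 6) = 25629 / 17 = 1507.59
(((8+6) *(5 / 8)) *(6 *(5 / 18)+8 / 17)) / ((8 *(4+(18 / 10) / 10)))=95375 / 170544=0.56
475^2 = 225625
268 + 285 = 553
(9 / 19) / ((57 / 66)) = 198 / 361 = 0.55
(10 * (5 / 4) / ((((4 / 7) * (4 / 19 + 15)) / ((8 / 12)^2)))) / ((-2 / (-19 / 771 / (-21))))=-9025 / 24064452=-0.00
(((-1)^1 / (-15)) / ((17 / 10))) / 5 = 2 / 255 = 0.01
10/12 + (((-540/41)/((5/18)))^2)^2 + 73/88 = 3770414631824023/746000904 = 5054168.99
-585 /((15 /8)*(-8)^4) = -39 /512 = -0.08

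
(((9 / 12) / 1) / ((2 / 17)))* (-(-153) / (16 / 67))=522801 / 128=4084.38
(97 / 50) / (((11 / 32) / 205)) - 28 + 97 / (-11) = 61607 / 55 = 1120.13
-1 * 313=-313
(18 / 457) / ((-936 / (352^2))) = -30976 / 5941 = -5.21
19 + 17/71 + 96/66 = 16162/781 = 20.69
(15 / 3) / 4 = 5 / 4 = 1.25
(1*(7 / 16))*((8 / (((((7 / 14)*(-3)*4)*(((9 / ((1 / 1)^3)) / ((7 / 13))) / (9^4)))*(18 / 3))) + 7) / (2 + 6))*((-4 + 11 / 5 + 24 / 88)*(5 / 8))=153321 / 36608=4.19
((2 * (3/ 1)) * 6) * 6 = 216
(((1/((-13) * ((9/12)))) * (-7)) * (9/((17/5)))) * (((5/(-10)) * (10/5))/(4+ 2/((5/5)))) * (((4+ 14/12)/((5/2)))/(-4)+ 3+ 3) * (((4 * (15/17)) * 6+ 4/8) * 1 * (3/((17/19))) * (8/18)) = -56.10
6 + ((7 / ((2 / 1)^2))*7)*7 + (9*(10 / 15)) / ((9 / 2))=1117 / 12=93.08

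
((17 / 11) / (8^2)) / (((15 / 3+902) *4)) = 17 / 2554112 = 0.00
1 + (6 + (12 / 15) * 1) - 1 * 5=14 / 5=2.80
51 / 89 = 0.57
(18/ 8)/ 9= 1/ 4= 0.25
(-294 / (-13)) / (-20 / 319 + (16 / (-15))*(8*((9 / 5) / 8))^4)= -20934375 / 10423166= -2.01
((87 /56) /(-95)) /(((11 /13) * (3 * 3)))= -377 /175560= -0.00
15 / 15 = 1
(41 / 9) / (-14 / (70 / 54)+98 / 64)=-6560 / 13347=-0.49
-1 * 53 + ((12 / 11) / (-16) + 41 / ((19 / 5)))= -35345 / 836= -42.28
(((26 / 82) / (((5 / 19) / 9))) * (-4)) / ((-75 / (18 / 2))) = 26676 / 5125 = 5.21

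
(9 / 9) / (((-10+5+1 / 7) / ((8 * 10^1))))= -280 / 17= -16.47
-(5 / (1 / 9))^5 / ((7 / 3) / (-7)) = 553584375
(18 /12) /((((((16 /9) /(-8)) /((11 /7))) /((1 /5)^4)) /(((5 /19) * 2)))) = -297 /33250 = -0.01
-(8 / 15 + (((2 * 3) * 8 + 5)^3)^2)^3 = -36748484198670132221239008400313807 / 3375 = -10888439762568928065552300000000.00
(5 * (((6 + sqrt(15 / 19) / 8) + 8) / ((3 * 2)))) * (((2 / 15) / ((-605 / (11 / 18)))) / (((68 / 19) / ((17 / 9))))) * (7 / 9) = -931 / 1443420 - 7 * sqrt(285) / 23094720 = -0.00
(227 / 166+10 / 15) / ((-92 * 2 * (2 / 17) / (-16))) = 17221 / 11454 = 1.50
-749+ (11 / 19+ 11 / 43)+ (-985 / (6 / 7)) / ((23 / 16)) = -87242039 / 56373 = -1547.59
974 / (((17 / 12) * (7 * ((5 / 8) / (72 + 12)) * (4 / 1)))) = 280512 / 85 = 3300.14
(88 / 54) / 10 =22 / 135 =0.16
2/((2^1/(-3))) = -3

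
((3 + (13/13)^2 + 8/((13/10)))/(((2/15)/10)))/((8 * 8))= 2475/208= 11.90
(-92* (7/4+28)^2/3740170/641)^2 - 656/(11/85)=-7390119971231214309/1457878760465600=-5069.09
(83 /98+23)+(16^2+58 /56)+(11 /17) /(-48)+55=13429393 /39984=335.87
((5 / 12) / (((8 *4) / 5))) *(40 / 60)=25 / 576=0.04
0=0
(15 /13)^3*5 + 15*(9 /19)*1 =14.79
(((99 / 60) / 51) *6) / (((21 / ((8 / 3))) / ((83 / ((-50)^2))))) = 913 / 1115625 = 0.00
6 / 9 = 0.67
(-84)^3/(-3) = 197568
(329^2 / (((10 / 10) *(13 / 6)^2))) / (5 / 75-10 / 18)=-87675210 / 1859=-47162.57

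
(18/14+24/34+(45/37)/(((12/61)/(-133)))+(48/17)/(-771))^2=13784885540462452441/20487246848656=672852.03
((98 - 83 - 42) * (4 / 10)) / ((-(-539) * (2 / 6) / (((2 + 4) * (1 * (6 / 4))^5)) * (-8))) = 59049 / 172480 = 0.34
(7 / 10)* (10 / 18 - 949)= -29876 / 45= -663.91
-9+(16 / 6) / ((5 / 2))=-119 / 15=-7.93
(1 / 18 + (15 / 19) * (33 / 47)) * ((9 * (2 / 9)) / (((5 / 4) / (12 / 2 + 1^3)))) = 274484 / 40185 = 6.83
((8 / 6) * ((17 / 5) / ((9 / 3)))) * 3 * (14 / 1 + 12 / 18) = 2992 / 45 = 66.49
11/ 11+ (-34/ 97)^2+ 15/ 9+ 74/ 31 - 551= -477615649/ 875037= -545.82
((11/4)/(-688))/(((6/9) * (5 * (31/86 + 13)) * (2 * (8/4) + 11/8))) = -11/658760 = -0.00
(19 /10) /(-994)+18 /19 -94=-17574281 /188860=-93.05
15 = 15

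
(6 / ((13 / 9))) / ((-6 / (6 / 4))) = -27 / 26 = -1.04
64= 64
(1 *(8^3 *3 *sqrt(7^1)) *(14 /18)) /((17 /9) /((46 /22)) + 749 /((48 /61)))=3956736 *sqrt(7) /3155533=3.32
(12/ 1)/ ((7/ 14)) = 24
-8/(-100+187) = -8/87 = -0.09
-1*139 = -139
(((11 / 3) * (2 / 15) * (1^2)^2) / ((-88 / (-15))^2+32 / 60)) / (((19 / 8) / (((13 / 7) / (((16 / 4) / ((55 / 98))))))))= 39325 / 25624844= 0.00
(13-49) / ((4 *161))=-9 / 161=-0.06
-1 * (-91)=91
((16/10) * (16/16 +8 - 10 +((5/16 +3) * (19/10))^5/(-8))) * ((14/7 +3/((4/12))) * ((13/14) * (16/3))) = -148195519303518401/1376256000000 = -107680.20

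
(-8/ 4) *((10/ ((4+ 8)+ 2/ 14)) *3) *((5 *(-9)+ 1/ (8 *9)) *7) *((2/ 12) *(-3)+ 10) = 3015509/ 204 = 14781.91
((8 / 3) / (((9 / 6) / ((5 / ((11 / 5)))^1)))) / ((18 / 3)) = 200 / 297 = 0.67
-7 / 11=-0.64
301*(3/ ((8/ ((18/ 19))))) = 8127/ 76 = 106.93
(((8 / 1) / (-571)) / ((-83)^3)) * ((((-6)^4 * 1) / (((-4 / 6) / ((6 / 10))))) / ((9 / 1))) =-5184 / 1632451885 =-0.00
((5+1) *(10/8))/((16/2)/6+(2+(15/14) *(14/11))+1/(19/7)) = 9405/6352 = 1.48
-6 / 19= -0.32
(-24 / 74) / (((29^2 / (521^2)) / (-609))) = 68403132 / 1073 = 63749.42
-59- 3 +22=-40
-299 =-299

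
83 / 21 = 3.95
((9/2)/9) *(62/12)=31/12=2.58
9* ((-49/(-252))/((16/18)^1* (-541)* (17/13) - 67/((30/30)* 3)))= -819/304756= -0.00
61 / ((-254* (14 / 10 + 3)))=-0.05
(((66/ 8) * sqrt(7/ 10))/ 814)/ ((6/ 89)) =89 * sqrt(70)/ 5920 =0.13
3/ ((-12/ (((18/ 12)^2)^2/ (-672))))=27/ 14336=0.00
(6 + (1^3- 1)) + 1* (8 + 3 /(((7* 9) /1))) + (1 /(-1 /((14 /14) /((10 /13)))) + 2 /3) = 939 /70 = 13.41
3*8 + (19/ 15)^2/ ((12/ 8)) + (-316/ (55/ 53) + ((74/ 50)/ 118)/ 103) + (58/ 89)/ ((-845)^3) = -279.44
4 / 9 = 0.44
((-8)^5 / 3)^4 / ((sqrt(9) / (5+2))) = 33211730585382423.18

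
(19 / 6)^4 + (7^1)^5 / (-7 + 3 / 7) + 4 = -73119937 / 29808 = -2453.03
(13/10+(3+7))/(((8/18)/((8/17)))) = 1017/85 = 11.96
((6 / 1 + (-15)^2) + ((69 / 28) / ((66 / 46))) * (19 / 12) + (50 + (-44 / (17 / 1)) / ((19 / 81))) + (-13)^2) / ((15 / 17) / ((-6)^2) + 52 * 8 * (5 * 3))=527287529 / 7449391180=0.07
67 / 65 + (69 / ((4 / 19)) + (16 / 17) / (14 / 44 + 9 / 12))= 68483957 / 207740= 329.66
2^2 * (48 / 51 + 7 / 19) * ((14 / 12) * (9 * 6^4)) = 23024736 / 323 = 71284.01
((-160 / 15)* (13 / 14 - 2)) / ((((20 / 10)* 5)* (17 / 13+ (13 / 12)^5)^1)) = 25878528 / 63398671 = 0.41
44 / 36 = 11 / 9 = 1.22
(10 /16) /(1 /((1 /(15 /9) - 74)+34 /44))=-7989 /176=-45.39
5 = 5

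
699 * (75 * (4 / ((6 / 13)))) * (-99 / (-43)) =44980650 / 43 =1046061.63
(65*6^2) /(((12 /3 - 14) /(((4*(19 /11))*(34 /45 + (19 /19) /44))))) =-761254 /605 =-1258.27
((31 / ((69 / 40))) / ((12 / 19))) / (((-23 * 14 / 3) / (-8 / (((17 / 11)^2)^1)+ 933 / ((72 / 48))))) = -526536550 / 3210501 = -164.00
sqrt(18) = 3 *sqrt(2) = 4.24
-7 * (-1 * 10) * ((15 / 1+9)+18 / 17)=29820 / 17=1754.12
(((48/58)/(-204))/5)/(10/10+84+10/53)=-106/11129475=-0.00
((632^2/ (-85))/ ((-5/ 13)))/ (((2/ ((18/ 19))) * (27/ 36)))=62310144/ 8075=7716.43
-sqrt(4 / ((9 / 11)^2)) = -22 / 9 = -2.44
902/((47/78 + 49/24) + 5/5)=247.51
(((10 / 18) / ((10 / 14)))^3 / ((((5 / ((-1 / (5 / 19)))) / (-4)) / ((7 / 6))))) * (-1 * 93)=-2828378 / 18225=-155.19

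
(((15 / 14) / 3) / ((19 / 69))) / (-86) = -345 / 22876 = -0.02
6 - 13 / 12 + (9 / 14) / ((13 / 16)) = 6233 / 1092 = 5.71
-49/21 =-7/3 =-2.33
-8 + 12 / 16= -29 / 4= -7.25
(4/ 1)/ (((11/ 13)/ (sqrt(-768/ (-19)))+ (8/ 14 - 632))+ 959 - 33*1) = 0.01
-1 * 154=-154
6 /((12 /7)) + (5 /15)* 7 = 35 /6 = 5.83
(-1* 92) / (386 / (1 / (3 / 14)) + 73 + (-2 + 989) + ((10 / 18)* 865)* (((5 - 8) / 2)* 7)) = 3864 / 163931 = 0.02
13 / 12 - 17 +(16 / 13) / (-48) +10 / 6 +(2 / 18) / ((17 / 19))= -112589 / 7956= -14.15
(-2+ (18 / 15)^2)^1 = -14 / 25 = -0.56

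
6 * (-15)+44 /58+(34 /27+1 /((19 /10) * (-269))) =-87.98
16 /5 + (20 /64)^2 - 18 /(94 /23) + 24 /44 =-371343 /661760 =-0.56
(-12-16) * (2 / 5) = -56 / 5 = -11.20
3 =3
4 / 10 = 2 / 5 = 0.40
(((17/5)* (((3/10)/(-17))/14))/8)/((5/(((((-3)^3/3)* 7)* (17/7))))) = 459/28000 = 0.02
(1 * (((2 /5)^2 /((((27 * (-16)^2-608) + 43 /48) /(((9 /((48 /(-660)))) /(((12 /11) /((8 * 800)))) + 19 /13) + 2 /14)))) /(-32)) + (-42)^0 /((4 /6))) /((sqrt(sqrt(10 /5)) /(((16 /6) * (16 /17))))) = 4.38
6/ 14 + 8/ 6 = 37/ 21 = 1.76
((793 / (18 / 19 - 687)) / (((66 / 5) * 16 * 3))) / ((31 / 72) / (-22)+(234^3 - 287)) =-15067 / 105819096138558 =-0.00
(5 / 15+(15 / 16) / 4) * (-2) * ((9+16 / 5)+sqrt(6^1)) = -6649 / 480 - 109 * sqrt(6) / 96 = -16.63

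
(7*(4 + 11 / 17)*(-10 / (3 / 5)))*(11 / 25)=-12166 / 51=-238.55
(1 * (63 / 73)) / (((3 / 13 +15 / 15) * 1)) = 819 / 1168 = 0.70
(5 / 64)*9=45 / 64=0.70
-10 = -10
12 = 12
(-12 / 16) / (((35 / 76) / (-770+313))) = 26049 / 35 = 744.26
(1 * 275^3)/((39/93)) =644703125/13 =49592548.08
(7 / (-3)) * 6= -14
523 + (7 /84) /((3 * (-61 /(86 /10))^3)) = 534199703993 /1021414500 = 523.00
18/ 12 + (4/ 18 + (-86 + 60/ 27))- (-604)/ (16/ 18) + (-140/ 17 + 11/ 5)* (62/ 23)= 10225781/ 17595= 581.18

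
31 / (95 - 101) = -31 / 6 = -5.17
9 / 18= 1 / 2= 0.50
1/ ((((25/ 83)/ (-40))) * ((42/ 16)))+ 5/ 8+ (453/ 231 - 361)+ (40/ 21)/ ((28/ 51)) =-26230007/ 64680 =-405.54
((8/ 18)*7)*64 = 1792/ 9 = 199.11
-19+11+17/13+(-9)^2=966/13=74.31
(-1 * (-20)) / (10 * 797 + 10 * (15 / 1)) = 1 / 406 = 0.00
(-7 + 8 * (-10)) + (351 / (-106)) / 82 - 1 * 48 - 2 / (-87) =-102100693 / 756204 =-135.02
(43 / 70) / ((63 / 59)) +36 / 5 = 34289 / 4410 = 7.78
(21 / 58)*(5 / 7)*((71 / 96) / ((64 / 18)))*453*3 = 4342005 / 59392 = 73.11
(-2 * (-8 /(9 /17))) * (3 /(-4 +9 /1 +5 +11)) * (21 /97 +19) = 507008 /6111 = 82.97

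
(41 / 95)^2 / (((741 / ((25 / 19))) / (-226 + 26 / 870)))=-0.07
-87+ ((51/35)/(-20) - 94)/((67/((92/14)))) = -15795623/164150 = -96.23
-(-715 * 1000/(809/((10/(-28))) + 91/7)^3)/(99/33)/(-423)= 89375000/1812143132405289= 0.00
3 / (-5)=-3 / 5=-0.60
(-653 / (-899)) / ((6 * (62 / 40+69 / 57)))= 124070 / 2829153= 0.04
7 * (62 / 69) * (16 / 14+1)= 310 / 23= 13.48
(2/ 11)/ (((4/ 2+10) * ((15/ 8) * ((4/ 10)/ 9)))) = 2/ 11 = 0.18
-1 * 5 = -5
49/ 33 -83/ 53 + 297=519311/ 1749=296.92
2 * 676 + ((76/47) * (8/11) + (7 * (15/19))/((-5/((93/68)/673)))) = 608305427771/449539772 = 1353.17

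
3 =3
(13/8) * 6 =39/4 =9.75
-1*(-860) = 860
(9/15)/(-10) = -3/50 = -0.06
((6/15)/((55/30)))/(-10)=-6/275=-0.02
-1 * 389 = -389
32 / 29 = 1.10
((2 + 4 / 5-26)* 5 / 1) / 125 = -116 / 125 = -0.93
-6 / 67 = -0.09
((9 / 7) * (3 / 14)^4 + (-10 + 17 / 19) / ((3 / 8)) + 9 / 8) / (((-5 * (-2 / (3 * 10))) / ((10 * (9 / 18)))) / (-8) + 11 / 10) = -1774443365 / 83665246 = -21.21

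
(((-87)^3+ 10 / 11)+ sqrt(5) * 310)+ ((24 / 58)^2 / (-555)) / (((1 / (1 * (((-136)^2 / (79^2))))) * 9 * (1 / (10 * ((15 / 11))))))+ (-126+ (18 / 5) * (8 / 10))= -3197645115048891 / 4855029925+ 310 * sqrt(5)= -657932.03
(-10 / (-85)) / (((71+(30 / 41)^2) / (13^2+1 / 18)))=0.28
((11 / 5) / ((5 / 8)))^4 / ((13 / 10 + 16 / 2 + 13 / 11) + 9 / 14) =4617654272 / 334609375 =13.80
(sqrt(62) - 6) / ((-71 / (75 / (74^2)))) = 225 / 194398 - 75 * sqrt(62) / 388796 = -0.00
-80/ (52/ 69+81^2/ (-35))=193200/ 450889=0.43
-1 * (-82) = 82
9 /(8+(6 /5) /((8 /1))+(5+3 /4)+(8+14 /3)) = 270 /797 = 0.34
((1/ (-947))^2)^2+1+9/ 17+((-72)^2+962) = 84052271100324365/ 13672528502177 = 6147.53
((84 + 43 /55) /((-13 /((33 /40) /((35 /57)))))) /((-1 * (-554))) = -797373 /50414000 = -0.02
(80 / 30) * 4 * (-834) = -8896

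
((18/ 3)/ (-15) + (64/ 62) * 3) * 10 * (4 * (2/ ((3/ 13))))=86944/ 93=934.88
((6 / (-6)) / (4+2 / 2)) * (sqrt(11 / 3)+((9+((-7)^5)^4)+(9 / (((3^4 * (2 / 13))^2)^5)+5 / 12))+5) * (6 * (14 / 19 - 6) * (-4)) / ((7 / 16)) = -551872102323967938596397277105784177645 / 119775518967005298558 - 2560 * sqrt(33) / 133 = -4607553422298197692.53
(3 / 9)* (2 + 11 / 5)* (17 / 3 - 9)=-14 / 3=-4.67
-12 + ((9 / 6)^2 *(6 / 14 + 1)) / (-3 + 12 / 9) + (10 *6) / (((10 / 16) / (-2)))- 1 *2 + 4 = -2855 / 14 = -203.93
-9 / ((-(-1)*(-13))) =0.69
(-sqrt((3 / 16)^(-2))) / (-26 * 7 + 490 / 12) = 32 / 847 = 0.04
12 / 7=1.71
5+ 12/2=11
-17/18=-0.94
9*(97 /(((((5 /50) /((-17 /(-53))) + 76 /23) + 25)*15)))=227562 /111889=2.03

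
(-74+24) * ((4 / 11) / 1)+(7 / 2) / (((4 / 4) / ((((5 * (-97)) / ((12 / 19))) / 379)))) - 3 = -2828923 / 100056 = -28.27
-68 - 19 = -87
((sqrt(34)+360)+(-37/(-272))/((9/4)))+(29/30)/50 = sqrt(34)+6886526/19125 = 365.91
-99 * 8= -792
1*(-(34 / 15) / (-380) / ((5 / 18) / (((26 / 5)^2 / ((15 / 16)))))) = 183872 / 296875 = 0.62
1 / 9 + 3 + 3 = 55 / 9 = 6.11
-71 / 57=-1.25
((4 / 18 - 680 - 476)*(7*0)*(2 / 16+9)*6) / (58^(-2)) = 0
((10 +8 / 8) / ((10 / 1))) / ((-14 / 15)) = -33 / 28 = -1.18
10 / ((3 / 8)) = 80 / 3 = 26.67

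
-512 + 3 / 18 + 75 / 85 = -52117 / 102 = -510.95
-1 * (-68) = 68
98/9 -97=-86.11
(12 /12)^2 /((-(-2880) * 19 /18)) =1 /3040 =0.00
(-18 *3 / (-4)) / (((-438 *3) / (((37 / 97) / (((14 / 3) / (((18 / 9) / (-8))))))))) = 333 / 1586144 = 0.00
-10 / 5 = -2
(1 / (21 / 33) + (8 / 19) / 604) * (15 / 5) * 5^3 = 11839875 / 20083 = 589.55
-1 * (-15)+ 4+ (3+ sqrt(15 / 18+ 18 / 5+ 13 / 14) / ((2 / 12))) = 2 * sqrt(59115) / 35+ 22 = 35.89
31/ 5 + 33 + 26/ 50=39.72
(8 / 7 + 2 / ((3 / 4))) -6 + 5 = 59 / 21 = 2.81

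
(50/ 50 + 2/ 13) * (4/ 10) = 6/ 13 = 0.46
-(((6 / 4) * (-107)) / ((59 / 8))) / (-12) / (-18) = 107 / 1062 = 0.10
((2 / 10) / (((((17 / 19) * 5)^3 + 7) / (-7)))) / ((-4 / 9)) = 432117 / 13242760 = 0.03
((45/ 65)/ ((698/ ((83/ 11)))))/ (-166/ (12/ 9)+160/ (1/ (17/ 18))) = 0.00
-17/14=-1.21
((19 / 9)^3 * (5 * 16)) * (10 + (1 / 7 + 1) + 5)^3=791746441840 / 250047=3166390.49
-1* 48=-48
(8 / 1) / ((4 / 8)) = 16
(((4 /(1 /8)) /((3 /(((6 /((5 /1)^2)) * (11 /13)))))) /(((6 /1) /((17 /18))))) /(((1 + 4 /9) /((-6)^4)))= 1292544 /4225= 305.93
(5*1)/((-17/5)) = -25/17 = -1.47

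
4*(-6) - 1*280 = -304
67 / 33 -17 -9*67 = -20393 / 33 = -617.97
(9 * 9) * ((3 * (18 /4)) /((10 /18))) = 1968.30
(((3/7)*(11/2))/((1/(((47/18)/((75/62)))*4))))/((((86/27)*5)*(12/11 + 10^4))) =528891/4139201500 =0.00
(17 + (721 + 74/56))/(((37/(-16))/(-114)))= 9439656/259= 36446.55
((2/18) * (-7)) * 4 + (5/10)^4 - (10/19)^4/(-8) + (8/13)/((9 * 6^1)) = -2215865297/731882736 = -3.03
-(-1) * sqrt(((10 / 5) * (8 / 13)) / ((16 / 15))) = sqrt(195) / 13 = 1.07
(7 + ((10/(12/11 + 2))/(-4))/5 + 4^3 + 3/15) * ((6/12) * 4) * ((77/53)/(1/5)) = 1859781/1802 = 1032.06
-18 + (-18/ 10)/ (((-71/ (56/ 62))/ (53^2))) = 509778/ 11005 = 46.32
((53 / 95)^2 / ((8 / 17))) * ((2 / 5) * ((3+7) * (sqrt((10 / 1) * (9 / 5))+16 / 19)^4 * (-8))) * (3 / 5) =-29952859900848 / 5880735125- 743094747648 * sqrt(2) / 309512375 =-8488.71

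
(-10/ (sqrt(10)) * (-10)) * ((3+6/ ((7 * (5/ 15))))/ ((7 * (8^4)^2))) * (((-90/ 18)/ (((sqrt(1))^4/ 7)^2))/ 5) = -0.00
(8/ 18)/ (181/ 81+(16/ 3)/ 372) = 1116/ 5647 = 0.20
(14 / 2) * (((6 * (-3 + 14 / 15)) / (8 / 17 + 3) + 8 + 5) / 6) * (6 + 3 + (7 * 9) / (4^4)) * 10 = 15359463 / 15104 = 1016.91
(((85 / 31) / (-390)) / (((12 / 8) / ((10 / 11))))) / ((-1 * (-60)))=-17 / 239382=-0.00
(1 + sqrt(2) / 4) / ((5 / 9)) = 9*sqrt(2) / 20 + 9 / 5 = 2.44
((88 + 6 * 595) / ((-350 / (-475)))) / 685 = 34751 / 4795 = 7.25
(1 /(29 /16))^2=0.30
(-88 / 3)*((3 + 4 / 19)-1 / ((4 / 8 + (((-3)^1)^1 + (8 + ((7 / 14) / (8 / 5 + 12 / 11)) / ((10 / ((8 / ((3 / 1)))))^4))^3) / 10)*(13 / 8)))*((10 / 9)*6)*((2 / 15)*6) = -15035907912267601216136576 / 30047979500590306887567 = -500.40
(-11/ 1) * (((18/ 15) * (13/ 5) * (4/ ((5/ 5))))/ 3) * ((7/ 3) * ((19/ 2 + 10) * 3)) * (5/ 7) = -22308/ 5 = -4461.60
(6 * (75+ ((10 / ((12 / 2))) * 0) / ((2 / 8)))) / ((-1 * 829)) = -450 / 829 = -0.54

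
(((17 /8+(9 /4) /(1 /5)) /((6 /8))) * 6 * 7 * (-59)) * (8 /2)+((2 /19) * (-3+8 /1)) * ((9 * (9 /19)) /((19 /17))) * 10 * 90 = -1200031276 /6859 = -174957.18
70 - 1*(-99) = 169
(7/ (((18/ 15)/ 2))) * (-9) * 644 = -67620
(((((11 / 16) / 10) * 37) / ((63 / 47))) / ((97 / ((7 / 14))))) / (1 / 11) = 0.11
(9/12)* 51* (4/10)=153/10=15.30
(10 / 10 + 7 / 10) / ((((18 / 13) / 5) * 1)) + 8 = 509 / 36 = 14.14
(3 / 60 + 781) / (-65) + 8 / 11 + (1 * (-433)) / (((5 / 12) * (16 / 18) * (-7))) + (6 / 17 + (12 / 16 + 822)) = 416418049 / 425425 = 978.83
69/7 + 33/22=159/14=11.36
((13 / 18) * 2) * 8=104 / 9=11.56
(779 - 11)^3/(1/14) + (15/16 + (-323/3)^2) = 913219090711/144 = 6341799241.05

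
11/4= 2.75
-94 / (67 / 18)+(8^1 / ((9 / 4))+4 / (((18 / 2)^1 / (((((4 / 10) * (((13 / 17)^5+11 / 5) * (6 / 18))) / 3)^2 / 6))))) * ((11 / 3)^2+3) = 6135118261201997096588 / 184625981399307200625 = 33.23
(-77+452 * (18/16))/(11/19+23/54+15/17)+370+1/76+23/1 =1555190821/2501692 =621.66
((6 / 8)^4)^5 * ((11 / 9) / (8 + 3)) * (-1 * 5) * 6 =-0.01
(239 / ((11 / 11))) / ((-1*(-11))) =239 / 11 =21.73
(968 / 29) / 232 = 121 / 841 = 0.14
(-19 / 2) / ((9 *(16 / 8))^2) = -19 / 648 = -0.03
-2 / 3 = -0.67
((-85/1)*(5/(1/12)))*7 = -35700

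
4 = 4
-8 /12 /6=-0.11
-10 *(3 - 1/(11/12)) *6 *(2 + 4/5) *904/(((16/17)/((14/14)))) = -3388644/11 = -308058.55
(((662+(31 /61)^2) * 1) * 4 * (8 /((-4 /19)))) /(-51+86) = -374567976 /130235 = -2876.09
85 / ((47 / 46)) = 3910 / 47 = 83.19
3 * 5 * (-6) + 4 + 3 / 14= -1201 / 14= -85.79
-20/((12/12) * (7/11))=-31.43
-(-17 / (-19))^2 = -289 / 361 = -0.80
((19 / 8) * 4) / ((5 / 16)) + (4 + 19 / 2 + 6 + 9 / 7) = 3583 / 70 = 51.19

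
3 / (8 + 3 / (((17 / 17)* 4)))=12 / 35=0.34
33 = 33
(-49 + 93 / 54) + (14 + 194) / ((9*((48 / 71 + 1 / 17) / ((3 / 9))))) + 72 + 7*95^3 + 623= 287497360961 / 47898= 6002283.21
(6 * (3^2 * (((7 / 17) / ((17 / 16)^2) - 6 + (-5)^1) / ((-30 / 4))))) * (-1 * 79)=-148601844 / 24565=-6049.33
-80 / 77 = -1.04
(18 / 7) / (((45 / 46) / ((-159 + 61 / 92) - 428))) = -53943 / 35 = -1541.23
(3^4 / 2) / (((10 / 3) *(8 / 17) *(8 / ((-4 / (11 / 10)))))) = -4131 / 352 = -11.74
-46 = -46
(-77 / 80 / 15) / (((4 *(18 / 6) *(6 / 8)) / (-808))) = 7777 / 1350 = 5.76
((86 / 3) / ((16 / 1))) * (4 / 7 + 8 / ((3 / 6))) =29.69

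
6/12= 1/2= 0.50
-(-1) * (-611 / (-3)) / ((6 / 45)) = 3055 / 2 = 1527.50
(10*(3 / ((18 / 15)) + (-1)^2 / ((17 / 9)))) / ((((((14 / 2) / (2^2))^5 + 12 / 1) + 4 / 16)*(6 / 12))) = 2.11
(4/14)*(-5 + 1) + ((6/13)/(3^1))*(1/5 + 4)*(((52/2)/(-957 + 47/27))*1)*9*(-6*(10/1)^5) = 267904276/2821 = 94967.84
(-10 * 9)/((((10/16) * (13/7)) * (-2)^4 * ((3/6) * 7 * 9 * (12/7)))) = -7/78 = -0.09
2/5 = 0.40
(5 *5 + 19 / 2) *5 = 345 / 2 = 172.50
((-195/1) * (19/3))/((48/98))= -60515/24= -2521.46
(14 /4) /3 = 1.17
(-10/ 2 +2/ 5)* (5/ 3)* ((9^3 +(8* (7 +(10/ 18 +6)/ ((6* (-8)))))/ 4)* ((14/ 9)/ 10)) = -25829069/ 29160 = -885.77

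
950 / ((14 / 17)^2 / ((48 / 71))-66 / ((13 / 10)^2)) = -556787400 / 22300849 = -24.97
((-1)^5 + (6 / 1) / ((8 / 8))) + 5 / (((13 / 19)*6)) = 485 / 78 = 6.22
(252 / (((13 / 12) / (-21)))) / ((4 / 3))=-47628 / 13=-3663.69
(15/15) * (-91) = -91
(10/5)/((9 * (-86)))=-1/387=-0.00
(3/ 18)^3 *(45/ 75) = 0.00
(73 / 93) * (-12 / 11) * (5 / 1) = -1460 / 341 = -4.28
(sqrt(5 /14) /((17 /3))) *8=12 *sqrt(70) /119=0.84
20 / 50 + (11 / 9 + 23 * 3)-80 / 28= 21346 / 315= 67.77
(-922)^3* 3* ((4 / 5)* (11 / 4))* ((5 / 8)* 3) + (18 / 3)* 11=-9699245853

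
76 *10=760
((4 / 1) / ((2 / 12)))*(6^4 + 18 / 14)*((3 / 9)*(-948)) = -68870304 / 7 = -9838614.86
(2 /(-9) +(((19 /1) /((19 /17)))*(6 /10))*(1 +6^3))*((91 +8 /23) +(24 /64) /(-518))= 173420792935 /857808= 202167.38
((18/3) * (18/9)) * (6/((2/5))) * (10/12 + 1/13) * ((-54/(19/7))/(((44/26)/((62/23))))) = -24959340/4807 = -5192.29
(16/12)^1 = 1.33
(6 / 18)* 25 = 25 / 3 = 8.33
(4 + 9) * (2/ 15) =26/ 15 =1.73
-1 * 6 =-6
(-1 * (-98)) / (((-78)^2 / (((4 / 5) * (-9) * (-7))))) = 686 / 845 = 0.81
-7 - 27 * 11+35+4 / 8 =-537 / 2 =-268.50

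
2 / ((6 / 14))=4.67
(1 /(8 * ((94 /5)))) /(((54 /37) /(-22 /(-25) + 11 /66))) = 5809 /1218240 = 0.00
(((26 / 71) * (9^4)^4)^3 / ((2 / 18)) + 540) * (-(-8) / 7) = 8051800270565183248263858503787163990233105374344032 / 2505377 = 3213807850301644522267051000000000000000000000.00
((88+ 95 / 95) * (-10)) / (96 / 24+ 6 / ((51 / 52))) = -7565 / 86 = -87.97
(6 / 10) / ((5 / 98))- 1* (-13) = 619 / 25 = 24.76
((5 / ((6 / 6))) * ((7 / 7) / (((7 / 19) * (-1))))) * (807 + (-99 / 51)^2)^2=-5215700767680 / 584647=-8921110.97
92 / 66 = 46 / 33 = 1.39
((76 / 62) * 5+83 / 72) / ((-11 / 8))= -16253 / 3069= -5.30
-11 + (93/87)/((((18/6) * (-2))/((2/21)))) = -20128/1827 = -11.02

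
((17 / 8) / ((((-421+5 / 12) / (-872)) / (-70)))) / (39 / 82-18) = 6077840 / 345359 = 17.60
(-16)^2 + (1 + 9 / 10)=2579 / 10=257.90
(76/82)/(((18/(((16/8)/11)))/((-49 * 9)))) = -1862/451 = -4.13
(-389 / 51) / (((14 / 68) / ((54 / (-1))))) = 14004 / 7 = 2000.57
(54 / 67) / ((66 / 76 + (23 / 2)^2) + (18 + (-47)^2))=4104 / 12017723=0.00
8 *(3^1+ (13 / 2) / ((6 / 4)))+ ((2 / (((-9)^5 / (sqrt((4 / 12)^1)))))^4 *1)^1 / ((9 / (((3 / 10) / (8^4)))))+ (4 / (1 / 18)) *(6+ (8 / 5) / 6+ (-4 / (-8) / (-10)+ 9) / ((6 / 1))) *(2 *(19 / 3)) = 5995194215894867767496666113 / 840337836530014918725120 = 7134.27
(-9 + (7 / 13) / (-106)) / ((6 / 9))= -37227 / 2756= -13.51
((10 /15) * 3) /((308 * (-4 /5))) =-5 /616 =-0.01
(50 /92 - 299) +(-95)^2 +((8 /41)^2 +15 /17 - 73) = 8654.46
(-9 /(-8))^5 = 59049 /32768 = 1.80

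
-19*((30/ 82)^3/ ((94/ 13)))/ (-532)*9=394875/ 181400072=0.00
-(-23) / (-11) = -23 / 11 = -2.09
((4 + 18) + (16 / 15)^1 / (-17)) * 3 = 5594 / 85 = 65.81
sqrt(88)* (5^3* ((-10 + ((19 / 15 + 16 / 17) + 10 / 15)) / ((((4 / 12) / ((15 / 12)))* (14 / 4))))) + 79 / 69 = 79 / 69 - 227125* sqrt(22) / 119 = -8951.05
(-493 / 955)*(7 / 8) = -0.45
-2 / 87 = -0.02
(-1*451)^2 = 203401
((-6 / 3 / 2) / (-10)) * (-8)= -4 / 5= -0.80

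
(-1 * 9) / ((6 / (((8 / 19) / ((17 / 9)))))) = -108 / 323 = -0.33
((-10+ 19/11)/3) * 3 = -91/11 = -8.27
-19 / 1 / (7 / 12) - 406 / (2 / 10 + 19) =-18049 / 336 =-53.72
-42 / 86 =-21 / 43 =-0.49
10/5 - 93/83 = 73/83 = 0.88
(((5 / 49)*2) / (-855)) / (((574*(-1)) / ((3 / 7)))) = 0.00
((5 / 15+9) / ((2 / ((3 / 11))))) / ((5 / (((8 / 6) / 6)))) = 28 / 495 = 0.06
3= 3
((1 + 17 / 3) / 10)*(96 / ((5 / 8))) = 512 / 5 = 102.40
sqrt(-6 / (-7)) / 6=0.15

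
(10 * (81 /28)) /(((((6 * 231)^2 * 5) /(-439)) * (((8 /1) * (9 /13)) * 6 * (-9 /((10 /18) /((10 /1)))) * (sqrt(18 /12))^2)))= 5707 /34854551424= 0.00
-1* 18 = -18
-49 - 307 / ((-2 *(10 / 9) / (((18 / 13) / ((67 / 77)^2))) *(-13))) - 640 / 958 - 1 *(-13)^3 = 7732546850323 / 3633890390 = 2127.90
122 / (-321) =-122 / 321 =-0.38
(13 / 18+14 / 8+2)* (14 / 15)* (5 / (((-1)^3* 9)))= -2.32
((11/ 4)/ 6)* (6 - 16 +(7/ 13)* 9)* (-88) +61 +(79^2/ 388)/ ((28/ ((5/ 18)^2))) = 12305377957/ 45759168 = 268.92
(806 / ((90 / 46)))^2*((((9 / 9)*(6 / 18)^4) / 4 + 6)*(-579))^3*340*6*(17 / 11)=-262678390596729041491858925 / 11691702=-22467078839054317454.54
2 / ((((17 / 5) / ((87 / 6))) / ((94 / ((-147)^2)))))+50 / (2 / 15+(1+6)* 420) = 438312505 / 8100501003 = 0.05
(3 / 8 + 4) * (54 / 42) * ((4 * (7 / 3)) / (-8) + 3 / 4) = -75 / 32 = -2.34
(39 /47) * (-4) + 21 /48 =-2167 /752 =-2.88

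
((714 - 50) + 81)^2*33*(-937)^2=16080726559425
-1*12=-12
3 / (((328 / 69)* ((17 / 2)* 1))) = 207 / 2788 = 0.07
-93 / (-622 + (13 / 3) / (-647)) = 180513 / 1207315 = 0.15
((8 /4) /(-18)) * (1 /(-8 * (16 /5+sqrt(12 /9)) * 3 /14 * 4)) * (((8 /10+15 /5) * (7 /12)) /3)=931 /216432- 4655 * sqrt(3) /5194368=0.00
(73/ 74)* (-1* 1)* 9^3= -53217/ 74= -719.15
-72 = -72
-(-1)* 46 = 46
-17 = -17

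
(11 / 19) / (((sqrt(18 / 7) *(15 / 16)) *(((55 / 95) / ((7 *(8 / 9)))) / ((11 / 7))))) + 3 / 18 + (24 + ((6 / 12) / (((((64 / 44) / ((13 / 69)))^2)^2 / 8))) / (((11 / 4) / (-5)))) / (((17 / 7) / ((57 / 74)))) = 704 *sqrt(14) / 405 + 302823253255253 / 38932805246976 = 14.28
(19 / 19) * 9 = 9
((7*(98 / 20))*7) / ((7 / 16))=2744 / 5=548.80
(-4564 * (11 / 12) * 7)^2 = 7718852449 / 9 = 857650272.11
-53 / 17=-3.12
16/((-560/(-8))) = 8/35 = 0.23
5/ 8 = 0.62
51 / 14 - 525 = -7299 / 14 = -521.36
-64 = -64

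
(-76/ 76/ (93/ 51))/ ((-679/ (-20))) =-340/ 21049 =-0.02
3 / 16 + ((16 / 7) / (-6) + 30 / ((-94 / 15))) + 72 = 1058369 / 15792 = 67.02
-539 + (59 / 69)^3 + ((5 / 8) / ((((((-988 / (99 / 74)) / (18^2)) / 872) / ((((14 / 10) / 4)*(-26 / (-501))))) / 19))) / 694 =-3034349267839679 / 5634883340136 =-538.49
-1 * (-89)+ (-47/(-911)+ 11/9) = 740155/8199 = 90.27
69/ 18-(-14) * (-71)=-5941/ 6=-990.17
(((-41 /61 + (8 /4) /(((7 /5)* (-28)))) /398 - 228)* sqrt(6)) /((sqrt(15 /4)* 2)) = -108494391* sqrt(10) /2379244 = -144.20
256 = 256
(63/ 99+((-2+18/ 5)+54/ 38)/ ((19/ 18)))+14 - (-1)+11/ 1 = 585691/ 19855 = 29.50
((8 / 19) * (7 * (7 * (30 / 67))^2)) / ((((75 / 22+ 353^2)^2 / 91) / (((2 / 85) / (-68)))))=-221981760 / 3780706074435854779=-0.00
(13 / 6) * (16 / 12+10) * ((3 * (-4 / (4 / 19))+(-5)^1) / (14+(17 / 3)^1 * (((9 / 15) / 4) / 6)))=-548080 / 5091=-107.66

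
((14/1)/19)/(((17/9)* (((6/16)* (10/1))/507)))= 85176/1615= 52.74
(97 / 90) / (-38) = -97 / 3420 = -0.03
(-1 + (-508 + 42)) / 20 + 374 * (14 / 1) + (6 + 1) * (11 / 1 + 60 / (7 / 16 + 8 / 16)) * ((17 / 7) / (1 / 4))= 206253 / 20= 10312.65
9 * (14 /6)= 21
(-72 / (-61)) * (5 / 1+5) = 720 / 61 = 11.80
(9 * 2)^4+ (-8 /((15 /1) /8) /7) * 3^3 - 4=3673444 /35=104955.54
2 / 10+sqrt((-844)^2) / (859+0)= 5079 / 4295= 1.18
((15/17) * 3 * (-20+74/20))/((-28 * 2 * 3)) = 489/1904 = 0.26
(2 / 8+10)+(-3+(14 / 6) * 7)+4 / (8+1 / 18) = 41899 / 1740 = 24.08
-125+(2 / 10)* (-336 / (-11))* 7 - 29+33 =-4303 / 55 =-78.24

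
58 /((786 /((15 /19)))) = 145 /2489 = 0.06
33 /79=0.42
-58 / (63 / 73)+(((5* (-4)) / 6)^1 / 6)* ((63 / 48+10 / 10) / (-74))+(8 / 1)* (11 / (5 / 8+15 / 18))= -23003 / 3360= -6.85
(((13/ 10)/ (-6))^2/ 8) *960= 169/ 30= 5.63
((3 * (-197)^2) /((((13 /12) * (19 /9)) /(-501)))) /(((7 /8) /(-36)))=1814294049408 /1729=1049331434.01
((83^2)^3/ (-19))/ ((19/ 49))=-16020078295081/ 361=-44376948185.82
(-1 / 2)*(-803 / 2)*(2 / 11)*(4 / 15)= 146 / 15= 9.73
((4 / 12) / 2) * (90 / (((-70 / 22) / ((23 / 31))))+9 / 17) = -25155 / 7378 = -3.41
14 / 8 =1.75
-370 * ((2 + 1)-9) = 2220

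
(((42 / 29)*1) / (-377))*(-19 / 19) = 0.00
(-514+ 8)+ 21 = -485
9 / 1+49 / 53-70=-3184 / 53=-60.08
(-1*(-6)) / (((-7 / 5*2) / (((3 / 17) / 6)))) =-15 / 238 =-0.06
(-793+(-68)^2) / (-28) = -3831 / 28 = -136.82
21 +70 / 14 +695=721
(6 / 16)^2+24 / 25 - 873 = -1395039 / 1600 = -871.90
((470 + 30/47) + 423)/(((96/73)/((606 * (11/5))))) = 3406407103/3760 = 905959.34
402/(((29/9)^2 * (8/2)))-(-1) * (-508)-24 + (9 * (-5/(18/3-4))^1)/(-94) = -82545197/158108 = -522.08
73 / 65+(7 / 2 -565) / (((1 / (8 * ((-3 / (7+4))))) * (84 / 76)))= 5553241 / 5005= 1109.54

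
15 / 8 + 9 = 87 / 8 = 10.88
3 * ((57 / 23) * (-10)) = -1710 / 23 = -74.35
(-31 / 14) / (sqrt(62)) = -sqrt(62) / 28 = -0.28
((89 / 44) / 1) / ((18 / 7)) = 0.79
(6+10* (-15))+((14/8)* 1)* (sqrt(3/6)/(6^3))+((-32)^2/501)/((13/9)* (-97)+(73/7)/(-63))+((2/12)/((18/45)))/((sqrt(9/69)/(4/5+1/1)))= -743903952/5165477+7* sqrt(2)/1728+sqrt(69)/4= -141.93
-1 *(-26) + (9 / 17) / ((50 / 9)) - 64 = -32219 / 850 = -37.90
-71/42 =-1.69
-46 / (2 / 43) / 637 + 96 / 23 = 38405 / 14651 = 2.62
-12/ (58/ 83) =-498/ 29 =-17.17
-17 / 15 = -1.13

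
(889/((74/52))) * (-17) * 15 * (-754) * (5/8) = 5555160975/74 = 75069742.91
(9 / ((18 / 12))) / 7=6 / 7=0.86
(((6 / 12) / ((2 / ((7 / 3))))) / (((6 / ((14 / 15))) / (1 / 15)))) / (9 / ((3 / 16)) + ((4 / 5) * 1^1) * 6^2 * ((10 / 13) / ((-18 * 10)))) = 637 / 5041440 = 0.00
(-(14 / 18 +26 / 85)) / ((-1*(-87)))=-0.01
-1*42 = -42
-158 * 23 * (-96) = 348864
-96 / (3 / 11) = -352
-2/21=-0.10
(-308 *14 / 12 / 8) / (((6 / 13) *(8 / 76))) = -133133 / 144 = -924.53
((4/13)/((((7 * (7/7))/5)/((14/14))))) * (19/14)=190/637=0.30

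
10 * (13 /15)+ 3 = 35 /3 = 11.67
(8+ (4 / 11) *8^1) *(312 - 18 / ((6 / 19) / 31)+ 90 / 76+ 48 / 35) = -23181012 / 1463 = -15844.85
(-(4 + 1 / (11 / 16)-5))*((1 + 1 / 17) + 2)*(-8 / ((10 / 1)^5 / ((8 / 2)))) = 52 / 116875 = 0.00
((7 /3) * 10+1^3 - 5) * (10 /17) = 580 /51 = 11.37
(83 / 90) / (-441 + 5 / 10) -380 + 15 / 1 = -14470508 / 39645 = -365.00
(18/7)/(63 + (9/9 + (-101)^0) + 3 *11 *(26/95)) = 1710/49231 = 0.03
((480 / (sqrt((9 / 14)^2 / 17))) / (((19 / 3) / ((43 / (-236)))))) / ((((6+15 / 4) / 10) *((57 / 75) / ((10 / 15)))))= -48160000 *sqrt(17) / 2491983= -79.68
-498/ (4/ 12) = -1494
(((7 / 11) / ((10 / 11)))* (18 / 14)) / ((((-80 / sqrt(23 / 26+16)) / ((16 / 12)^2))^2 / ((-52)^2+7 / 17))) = 269107 / 13260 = 20.29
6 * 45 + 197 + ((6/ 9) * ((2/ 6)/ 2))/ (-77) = 323630/ 693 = 467.00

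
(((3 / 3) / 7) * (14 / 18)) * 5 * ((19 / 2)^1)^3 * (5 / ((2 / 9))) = 171475 / 16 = 10717.19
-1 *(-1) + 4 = 5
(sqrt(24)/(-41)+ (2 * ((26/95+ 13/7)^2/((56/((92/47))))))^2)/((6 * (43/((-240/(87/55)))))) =-187679892137215192/3167568946228197525+ 4400 * sqrt(6)/153381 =0.01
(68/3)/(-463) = -68/1389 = -0.05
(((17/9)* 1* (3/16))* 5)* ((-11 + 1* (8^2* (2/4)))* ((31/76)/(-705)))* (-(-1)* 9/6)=-3689/114304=-0.03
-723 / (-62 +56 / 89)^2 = -0.19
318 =318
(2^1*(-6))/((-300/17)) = 0.68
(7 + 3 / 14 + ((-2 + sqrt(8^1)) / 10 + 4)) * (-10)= -771 / 7- 2 * sqrt(2)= -112.97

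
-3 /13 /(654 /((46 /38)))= -23 /53846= -0.00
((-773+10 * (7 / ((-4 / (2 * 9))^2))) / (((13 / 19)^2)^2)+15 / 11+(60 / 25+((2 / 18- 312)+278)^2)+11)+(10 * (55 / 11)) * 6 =1120725844829 / 254478510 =4404.01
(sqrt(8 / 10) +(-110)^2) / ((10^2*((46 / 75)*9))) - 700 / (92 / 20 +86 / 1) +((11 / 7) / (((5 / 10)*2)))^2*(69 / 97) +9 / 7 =17.24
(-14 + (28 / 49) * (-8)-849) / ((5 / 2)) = -12146 / 35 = -347.03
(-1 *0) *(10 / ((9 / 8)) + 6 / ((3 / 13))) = 0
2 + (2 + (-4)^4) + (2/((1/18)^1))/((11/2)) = 2932/11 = 266.55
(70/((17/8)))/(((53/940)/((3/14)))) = 112800/901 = 125.19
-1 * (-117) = 117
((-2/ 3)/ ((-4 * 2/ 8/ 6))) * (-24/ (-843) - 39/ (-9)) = 14708/ 843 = 17.45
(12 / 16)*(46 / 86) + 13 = 2305 / 172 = 13.40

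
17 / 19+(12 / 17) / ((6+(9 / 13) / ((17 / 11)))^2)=617117 / 676875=0.91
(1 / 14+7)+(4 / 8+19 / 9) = 610 / 63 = 9.68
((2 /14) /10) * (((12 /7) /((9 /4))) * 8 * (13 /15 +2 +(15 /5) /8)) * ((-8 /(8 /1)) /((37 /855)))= -59128 /9065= -6.52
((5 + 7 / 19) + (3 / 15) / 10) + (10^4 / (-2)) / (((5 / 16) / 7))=-106394881 / 950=-111994.61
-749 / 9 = -83.22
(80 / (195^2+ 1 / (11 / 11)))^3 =64000 / 6873088635197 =0.00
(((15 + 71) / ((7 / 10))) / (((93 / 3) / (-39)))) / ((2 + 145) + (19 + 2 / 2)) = -33540 / 36239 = -0.93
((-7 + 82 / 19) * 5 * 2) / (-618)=85 / 1957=0.04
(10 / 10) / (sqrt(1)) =1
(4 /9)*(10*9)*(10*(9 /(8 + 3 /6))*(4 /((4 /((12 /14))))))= 43200 /119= 363.03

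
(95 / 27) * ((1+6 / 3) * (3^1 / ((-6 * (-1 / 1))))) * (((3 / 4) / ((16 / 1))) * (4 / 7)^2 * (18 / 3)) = 0.48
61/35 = 1.74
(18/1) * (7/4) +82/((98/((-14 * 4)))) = -215/14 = -15.36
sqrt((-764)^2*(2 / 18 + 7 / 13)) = 615.75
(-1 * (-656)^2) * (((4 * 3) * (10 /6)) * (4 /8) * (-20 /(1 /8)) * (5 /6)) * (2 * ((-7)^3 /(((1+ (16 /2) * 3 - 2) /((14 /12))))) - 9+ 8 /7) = -35463129088000 /1449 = -24474209170.46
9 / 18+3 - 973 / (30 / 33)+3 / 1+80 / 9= -47471 / 45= -1054.91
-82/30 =-41/15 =-2.73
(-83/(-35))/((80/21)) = 249/400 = 0.62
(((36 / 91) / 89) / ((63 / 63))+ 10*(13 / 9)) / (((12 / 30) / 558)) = 20156.20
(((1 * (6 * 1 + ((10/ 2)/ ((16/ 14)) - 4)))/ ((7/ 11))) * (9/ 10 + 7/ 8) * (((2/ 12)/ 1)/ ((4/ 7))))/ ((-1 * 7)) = -13277/ 17920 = -0.74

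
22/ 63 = 0.35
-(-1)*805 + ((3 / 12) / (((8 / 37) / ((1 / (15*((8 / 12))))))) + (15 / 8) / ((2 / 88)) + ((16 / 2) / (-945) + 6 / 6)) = 53742961 / 60480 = 888.61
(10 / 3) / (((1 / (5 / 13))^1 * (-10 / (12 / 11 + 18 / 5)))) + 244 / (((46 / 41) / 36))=25748318 / 3289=7828.62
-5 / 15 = -1 / 3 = -0.33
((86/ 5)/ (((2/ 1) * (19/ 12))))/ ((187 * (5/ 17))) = 516/ 5225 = 0.10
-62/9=-6.89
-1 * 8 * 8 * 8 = -512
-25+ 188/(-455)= -11563/455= -25.41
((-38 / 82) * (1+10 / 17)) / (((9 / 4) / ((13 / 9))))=-988 / 2091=-0.47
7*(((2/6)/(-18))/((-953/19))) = 133/51462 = 0.00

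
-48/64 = -3/4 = -0.75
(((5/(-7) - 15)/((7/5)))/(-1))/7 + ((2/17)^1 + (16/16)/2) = 25903/11662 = 2.22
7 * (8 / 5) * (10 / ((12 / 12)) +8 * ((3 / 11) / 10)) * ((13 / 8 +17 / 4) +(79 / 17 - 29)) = -2114.68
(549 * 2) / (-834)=-183 / 139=-1.32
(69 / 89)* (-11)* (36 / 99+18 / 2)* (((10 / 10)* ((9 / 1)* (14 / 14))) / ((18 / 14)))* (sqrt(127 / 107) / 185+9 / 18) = -49749 / 178- 49749* sqrt(13589) / 1761755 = -282.78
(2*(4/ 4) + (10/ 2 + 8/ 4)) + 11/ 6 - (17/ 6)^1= 8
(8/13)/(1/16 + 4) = 128/845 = 0.15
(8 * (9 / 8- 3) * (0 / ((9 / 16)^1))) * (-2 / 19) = 0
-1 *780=-780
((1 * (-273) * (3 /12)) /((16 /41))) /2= -11193 /128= -87.45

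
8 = 8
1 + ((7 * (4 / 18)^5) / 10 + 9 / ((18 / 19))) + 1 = 6790859 / 590490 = 11.50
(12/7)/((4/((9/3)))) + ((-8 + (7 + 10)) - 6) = 30/7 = 4.29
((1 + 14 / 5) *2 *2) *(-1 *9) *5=-684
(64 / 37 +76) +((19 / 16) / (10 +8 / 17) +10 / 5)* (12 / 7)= 15002093 / 184408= 81.35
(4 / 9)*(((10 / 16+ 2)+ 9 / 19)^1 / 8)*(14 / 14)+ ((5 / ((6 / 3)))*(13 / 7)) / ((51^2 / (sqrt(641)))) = 65*sqrt(641) / 36414+ 157 / 912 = 0.22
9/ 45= 1/ 5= 0.20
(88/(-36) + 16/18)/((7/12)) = -8/3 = -2.67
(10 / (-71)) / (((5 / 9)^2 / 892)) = -144504 / 355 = -407.05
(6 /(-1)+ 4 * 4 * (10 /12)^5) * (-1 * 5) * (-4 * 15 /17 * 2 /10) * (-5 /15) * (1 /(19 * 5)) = -22 /4131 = -0.01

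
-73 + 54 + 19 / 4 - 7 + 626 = 2419 / 4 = 604.75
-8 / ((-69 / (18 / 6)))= 8 / 23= 0.35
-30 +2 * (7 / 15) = -436 / 15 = -29.07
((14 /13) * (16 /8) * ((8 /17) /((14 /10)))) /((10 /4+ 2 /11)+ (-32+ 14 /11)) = -3520 /136357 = -0.03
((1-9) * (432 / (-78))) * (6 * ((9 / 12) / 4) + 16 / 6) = 168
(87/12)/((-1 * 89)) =-29/356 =-0.08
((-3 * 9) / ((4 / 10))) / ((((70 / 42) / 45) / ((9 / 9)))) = -3645 / 2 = -1822.50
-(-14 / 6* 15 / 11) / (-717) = -35 / 7887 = -0.00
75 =75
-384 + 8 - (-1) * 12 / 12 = -375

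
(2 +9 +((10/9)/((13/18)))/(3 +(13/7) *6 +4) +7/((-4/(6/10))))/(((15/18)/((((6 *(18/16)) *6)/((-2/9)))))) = -724660263/330200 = -2194.61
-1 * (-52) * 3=156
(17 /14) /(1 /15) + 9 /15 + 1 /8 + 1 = 5583 /280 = 19.94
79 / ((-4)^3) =-79 / 64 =-1.23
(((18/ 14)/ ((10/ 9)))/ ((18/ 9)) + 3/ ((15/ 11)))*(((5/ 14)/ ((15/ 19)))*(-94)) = -347377/ 2940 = -118.16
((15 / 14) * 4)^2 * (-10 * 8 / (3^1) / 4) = -6000 / 49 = -122.45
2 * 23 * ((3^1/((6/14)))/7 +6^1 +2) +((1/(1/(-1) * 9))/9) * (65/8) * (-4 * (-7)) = 66613/162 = 411.19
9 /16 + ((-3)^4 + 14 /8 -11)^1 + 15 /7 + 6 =9011 /112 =80.46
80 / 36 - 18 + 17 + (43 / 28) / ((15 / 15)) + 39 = 10523 / 252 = 41.76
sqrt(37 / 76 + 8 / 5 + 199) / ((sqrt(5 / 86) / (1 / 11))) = sqrt(124858842) / 2090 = 5.35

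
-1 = -1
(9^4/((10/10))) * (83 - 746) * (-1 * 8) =34799544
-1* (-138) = 138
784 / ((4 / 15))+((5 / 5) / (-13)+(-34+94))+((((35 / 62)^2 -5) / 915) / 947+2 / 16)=851836361471 / 283940904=3000.05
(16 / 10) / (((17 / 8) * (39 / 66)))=1408 / 1105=1.27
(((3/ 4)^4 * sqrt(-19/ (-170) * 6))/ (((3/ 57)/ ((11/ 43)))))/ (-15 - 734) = -16929 * sqrt(4845)/ 700824320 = -0.00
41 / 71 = 0.58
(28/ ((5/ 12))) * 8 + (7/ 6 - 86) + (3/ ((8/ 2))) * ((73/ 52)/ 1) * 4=356443/ 780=456.98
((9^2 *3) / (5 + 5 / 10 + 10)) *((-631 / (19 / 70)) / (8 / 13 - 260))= 23255505 / 165509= 140.51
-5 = -5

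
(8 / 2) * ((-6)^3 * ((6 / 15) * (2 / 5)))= -3456 / 25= -138.24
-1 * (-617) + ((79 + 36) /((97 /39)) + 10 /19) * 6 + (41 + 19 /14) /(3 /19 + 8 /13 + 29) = 170583982449 /189747908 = 899.00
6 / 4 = 3 / 2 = 1.50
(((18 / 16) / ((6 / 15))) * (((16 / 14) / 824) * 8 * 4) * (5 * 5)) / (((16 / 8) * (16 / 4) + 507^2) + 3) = 225 / 18534026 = 0.00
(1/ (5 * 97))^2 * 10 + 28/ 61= 1317382/ 2869745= 0.46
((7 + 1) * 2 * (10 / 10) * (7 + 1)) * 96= 12288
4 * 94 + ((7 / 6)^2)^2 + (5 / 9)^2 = 490097 / 1296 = 378.16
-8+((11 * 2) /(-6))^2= 5.44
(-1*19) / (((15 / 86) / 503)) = -821902 / 15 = -54793.47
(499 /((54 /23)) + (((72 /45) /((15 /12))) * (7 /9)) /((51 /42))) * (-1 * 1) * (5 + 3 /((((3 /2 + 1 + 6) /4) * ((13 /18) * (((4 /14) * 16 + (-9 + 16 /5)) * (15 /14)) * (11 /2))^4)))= -45787503444901351048213 /42904834504808111550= -1067.19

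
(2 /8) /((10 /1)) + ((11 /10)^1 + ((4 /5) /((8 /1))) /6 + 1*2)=377 /120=3.14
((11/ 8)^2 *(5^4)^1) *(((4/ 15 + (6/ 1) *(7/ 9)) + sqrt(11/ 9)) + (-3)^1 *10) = -28313.44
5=5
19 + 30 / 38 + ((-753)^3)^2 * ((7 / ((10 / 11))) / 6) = 88898192035854564029 / 380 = 233942610620669905.34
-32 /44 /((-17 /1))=8 /187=0.04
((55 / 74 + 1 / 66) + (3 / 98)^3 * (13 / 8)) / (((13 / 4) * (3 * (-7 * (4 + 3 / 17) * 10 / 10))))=-118537241419 / 44549710116912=-0.00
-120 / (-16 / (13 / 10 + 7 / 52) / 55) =61545 / 104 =591.78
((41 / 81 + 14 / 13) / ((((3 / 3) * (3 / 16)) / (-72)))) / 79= -213376 / 27729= -7.70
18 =18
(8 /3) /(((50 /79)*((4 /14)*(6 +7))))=1106 /975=1.13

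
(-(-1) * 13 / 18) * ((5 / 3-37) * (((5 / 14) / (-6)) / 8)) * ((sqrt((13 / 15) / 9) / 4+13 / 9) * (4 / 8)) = 689 * sqrt(195) / 1306368+44785 / 326592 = 0.14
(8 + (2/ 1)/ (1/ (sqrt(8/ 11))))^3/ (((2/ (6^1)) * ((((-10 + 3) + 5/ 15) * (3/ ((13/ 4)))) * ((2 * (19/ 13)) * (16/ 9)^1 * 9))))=-9.53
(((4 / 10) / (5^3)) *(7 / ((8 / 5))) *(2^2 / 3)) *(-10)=-14 / 75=-0.19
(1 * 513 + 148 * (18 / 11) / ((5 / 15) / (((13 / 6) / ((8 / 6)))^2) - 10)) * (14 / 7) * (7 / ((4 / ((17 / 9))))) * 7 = 1244789385 / 55066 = 22605.41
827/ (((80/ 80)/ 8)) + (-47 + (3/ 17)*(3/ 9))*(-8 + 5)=114866/ 17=6756.82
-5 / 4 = -1.25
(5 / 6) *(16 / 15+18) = 15.89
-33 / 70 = -0.47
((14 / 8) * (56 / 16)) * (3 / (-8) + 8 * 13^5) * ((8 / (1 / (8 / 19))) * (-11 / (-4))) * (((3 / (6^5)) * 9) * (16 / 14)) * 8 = 96301667 / 18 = 5350092.61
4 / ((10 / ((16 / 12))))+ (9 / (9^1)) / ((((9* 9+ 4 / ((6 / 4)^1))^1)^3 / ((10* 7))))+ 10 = 2498522008 / 237198765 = 10.53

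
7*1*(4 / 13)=28 / 13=2.15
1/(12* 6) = 1/72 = 0.01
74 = 74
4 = 4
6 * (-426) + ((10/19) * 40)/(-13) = -631732/247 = -2557.62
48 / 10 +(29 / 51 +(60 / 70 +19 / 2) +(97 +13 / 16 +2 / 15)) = 3246461 / 28560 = 113.67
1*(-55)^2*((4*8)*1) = 96800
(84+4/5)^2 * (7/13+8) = 19955136/325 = 61400.42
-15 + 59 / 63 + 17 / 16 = -13105 / 1008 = -13.00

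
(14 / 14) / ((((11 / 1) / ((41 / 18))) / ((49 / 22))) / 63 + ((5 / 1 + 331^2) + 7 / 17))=239071 / 26194159855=0.00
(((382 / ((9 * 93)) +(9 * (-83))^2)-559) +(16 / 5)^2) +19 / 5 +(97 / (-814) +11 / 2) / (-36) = 9495262347943 / 17032950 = 557464.35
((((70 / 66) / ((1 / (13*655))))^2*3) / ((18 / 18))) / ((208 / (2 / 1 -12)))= -34161115625 / 2904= -11763469.57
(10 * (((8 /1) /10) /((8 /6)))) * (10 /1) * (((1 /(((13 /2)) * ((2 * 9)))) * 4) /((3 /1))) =80 /117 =0.68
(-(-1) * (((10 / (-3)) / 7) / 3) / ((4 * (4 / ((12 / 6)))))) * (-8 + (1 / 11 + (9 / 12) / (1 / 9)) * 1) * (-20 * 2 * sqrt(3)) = -425 * sqrt(3) / 462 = -1.59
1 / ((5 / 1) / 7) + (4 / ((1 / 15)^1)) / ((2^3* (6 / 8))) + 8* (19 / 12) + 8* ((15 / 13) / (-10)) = 4513 / 195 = 23.14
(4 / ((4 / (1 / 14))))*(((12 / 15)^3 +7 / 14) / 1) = 253 / 3500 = 0.07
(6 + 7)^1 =13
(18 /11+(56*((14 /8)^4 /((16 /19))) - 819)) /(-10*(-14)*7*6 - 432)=-1090729 /30683136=-0.04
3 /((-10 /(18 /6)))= -9 /10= -0.90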